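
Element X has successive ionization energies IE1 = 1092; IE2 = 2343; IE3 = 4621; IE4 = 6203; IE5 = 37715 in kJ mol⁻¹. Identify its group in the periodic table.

Group 14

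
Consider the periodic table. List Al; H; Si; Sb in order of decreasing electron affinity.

Si, Sb, H, Al

H is in period 1, group 1; Al is in period 3, group 13; Si is in period 3, group 14; Sb is in period 5, group 15.
Atoms with high Z_eff and room in the valence shell (especially the halogens) have the most exothermic electron affinities.
Here both period and group differ, so the two effects have to be weighed against each other.
H > Al: the two effects oppose for this pair; the down-group effect wins (73 vs 42 kJ/mol).
Sb > H: period and group pull opposite ways; the across-period shift dominates (103 vs 73 kJ/mol).
Si > Sb: the two effects oppose for this pair; the down-group effect wins (134 vs 103 kJ/mol).
Approximate values (kJ/mol): H 73, Al 42, Si 134, Sb 103.
So from highest to lowest: Si > Sb > H > Al.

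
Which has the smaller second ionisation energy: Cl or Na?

IE_2 is the cost of taking one more electron from the +1 cation: Cl⁺ still has 6 valence electrons; Na⁺ is the bare [Ne] core.
Pulling an electron out of a noble-gas core costs far more than removing a remaining valence electron, so Na sits at the high end of IE_2.
Approximate IE_2 values (kJ/mol): Cl 2298, Na 4562.
Overall IE_2 order: Cl < Na.

Cl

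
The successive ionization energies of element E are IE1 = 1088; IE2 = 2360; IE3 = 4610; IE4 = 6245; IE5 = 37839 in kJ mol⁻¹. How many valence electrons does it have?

4

Look for the largest jump between consecutive ionization energies: IE5/IE4 ≈ 6.1, far larger than any earlier ratio.
That jump marks the point where a core electron is being removed. So the atom has 4 valence electrons.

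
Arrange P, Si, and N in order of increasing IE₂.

IE_2 is the cost of taking one more electron from the +1 cation: P⁺ still has 4 valence electrons; Si⁺ still has 3 valence electrons; N⁺ still has 4 valence electrons.
All are still removing valence electrons, so compare the +1 ions as you would atoms: IE_2 generally rises across a period (higher Z_eff) and falls down a group (larger shell), subject to the usual subshell exceptions.
Valence configurations: P⁺ [Ne]3s²3p², Si⁺ [Ne]3s²3p¹, N⁺ [He]2s²2p².
Approximate IE_2 values (kJ/mol): P 1907, Si 1577, N 2856.
Hence IE_2: Si < P < N.

Si < P < N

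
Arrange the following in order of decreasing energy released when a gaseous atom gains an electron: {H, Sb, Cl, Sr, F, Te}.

Cl > F > Te > Sb > H > Sr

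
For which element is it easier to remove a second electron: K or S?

S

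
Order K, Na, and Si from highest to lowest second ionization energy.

After 1 electron has been removed, what remains? K⁺ is the bare [Ar] core; Na⁺ is the bare [Ne] core; Si⁺ still has 3 valence electrons.
Breaking into a closed-shell core is much more expensive than removing a leftover valence electron — K and Na have the largest IE_2 here.
Tabulated IE_2 (kJ/mol): K 3052, Na 4562, Si 1577.
Putting it together, IE_2: Si < K < Na.

Na > K > Si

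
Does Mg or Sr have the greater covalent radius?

Sr

Mg is in period 3, group 2; Sr is in period 5, group 2.
Moving right in a period, electrons are added to the same shell under a stronger nuclear pull, so atoms get smaller; moving down, a new shell is opened and atoms get larger.
All are in group 2, so atomic radius increases down the group.
So Sr has the greater covalent radius (Sr > Mg).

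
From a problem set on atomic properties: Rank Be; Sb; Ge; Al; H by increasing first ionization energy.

Al < Ge < Sb < Be < H

H is in period 1, group 1; Be is in period 2, group 2; Al is in period 3, group 13; Ge is in period 4, group 14; Sb is in period 5, group 15.
First ionization energy rises across a period (greater Z_eff holds electrons more tightly) and falls down a group (valence electrons are farther from the nucleus).
A diagonal step moves right (one effect) and down (the opposite effect) at once.
Ge > Al: period and group pull opposite ways; the across-period shift dominates (762 vs 578 kJ/mol).
Sb > Ge: the two effects oppose for this pair; the across-period effect wins (831 vs 762 kJ/mol).
Be > Sb: period and group pull opposite ways; the down-group shift dominates (900 vs 831 kJ/mol).
H > Be: period and group pull opposite ways; the down-group shift dominates (1312 vs 900 kJ/mol).
Approximate values (kJ/mol): H 1312, Be 900, Al 578, Ge 762, Sb 831.
So from lowest to highest: Al < Ge < Sb < Be < H.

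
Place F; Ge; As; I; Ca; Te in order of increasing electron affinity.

Ca < As < Ge < Te < I < F

F is in period 2, group 17; Ca is in period 4, group 2; Ge is in period 4, group 14; As is in period 4, group 15; Te is in period 5, group 16; I is in period 5, group 17.
Atoms with high Z_eff and room in the valence shell (especially the halogens) have the most exothermic electron affinities.
These span different periods and groups, so the two trends combine.
As > Ca: As lies to the right of Ca in period 4, so the across-period effect alone puts As higher.
Ge > As: this pair runs against the simple trend — see the exception note.
Te > Ge: the two effects oppose for this pair; the across-period effect wins (190 vs 119 kJ/mol).
I > Te: both are in period 5; the period trend gives I the larger value.
F > I: F sits above I in group 17, so the down-group effect alone puts F higher.
Note the exception: Ge has a higher electron affinity than As, contrary to the simple trend — adding an electron to As's half-filled 4p³ is unfavourable, so Ge (4p²) has the more exothermic EA.
Approximate values (kJ/mol): F 328, Ca 2, Ge 119, As 78, Te 190, I 295.
So from lowest to highest: Ca < As < Ge < Te < I < F.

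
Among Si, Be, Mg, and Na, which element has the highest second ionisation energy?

After 1 electron has been removed, what remains? Si⁺ still has 3 valence electrons; Be⁺ still has 1 valence electron; Mg⁺ still has 1 valence electron; Na⁺ is the bare [Ne] core.
Core electrons are held far more tightly than valence electrons, so Na tops the IE_2 order.
Valence configurations: Si⁺ [Ne]3s²3p¹, Be⁺ [He]2s¹, Mg⁺ [Ne]3s¹.
Approximate IE_2 values (kJ/mol): Si 1577, Be 1757, Mg 1451, Na 4562.
So the second ionization energies run Mg < Si < Be < Na.

Na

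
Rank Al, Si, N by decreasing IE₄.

Al > N > Si

IE_4 is the cost of taking one more electron from the +3 cation: Al³⁺ is the bare [Ne] core; Si³⁺ still has 1 valence electron; N³⁺ still has 2 valence electrons.
Breaking into a closed-shell core is much more expensive than removing a leftover valence electron — Al has the largest IE_4 here.
Valence configurations: Si³⁺ [Ne]3s¹, N³⁺ [He]2s².
Tabulated IE_4 (kJ/mol): Al 11577, Si 4356, N 7475.
Putting it together, IE_4: Si < N < Al.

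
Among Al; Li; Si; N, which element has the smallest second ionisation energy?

The second ionization energy removes an electron from the +1 ion. For each element: Al⁺ still has 2 valence electrons; Li⁺ is the bare [He] core; Si⁺ still has 3 valence electrons; N⁺ still has 4 valence electrons.
Core electrons are held far more tightly than valence electrons, so Li tops the IE_2 order.
Valence configurations: Al⁺ [Ne]3s², Si⁺ [Ne]3s²3p¹, N⁺ [He]2s²2p².
Si⁺ loses a lone 3p electron whereas Al⁺ must break into a filled 3s² pair, so IE_2(Al) > IE_2(Si) even though Si has the higher nuclear charge.
Approximate IE_2 values (kJ/mol): Al 1817, Li 7298, Si 1577, N 2856.
Overall IE_2 order: Si < Al < N < Li.

Si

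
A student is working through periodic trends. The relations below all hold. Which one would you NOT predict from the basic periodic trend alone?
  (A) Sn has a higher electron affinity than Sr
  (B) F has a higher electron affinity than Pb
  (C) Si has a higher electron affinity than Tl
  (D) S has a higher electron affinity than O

(D)

The general trend: electron affinity increases across a period and decreases down a group.
(A) Sn (period 5, group 14) vs Sr (period 5, group 2): the stated order agrees with the simple trend.
(B) F (period 2, group 17) vs Pb (period 6, group 14): the stated order agrees with the simple trend.
(C) Si (period 3, group 14) vs Tl (period 6, group 13): the stated order agrees with the simple trend.
(D) S (period 3, group 16) vs O (period 2, group 16): the stated order contradicts the simple trend.
The exception is (D): the compact 2p subshell of O repels the added electron more than S's larger 3p does.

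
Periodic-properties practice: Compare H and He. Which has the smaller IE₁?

H

H is in period 1, group 1; He is in period 1, group 18.
Removing the outermost electron gets harder across a period and easier down a group.
All lie in period 1, so first ionization energy increases left to right.
So H has the smaller IE₁ (H < He).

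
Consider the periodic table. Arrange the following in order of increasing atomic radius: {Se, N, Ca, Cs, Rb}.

N is in period 2, group 15; Ca is in period 4, group 2; Se is in period 4, group 16; Rb is in period 5, group 1; Cs is in period 6, group 1.
Radius decreases left→right (rising Z_eff, same n) and increases top→bottom (higher n).
Here both period and group differ, so the two effects have to be weighed against each other.
Se > N: the two effects oppose for this pair; the down-group effect wins (116 vs 71 pm).
Ca > Se: both are in period 4; the period trend gives Ca the larger value.
Rb > Ca: relative to Ca, both the across-period and down-group shifts push Rb's atomic radius up.
Cs > Rb: they share group 1; the group trend gives Cs the larger value.
Approximate values (pm): N 71, Ca 171, Se 116, Rb 210, Cs 232.
So from smallest to largest: N < Se < Ca < Rb < Cs.

N < Se < Ca < Rb < Cs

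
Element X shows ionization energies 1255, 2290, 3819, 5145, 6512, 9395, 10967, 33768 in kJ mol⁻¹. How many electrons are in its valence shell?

7

Look for the largest jump between consecutive ionization energies: IE8/IE7 ≈ 3.1, far larger than any earlier ratio.
That jump marks the point where a core electron is being removed. So the atom has 7 valence electrons.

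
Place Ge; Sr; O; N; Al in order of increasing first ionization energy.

Sr, Al, Ge, O, N

Across a period the outer electron is held more tightly (higher IE₁); down a group it sits in a higher shell, more shielded, and comes off more easily.
These span different periods and groups, so the two trends combine.
Al > Sr: both effects reinforce here, so Al is clearly the higher of the two.
Ge > Al: period and group pull opposite ways; the across-period shift dominates (762 vs 578 kJ/mol).
O > Ge: both effects reinforce here, so O is clearly the higher of the two.
N > O: this pair runs against the simple trend — see the exception note.
Note the exception: N has a higher first ionization energy than O, contrary to the simple trend — pairing an electron in O's 2p⁴ costs repulsion energy, so O ionizes more easily than half-filled N (2p³).
Approximate values (kJ/mol): N 1402, O 1314, Al 578, Ge 762, Sr 550.
So from lowest to highest: Sr < Al < Ge < O < N.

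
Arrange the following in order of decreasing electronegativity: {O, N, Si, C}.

O, N, C, Si

C is in period 2, group 14; N is in period 2, group 15; O is in period 2, group 16; Si is in period 3, group 14.
Atoms toward the upper right of the periodic table pull bonding electrons most strongly.
These span different periods and groups, so the two trends combine.
C > Si: C sits above Si in group 14, so the down-group effect alone puts C higher.
N > C: N lies to the right of C in period 2, so the across-period effect alone puts N higher.
O > N: O lies to the right of N in period 2, so the across-period effect alone puts O higher.
For reference (Pauling): C 2.55, N 3.04, O 3.44, Si 1.90.
So from highest to lowest: O > N > C > Si.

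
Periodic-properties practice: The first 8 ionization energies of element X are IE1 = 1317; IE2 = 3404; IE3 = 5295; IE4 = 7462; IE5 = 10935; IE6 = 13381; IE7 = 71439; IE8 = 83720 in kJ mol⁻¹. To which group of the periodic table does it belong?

Group 16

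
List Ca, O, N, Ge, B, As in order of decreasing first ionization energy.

N > O > As > B > Ge > Ca

IE₁ increases left→right with effective nuclear charge and decreases top→bottom as the valence shell moves farther out.
These span different periods and groups, so the two trends combine.
Ge > Ca: Ge lies to the right of Ca in period 4, so the across-period effect alone puts Ge higher.
B > Ge: the two effects oppose for this pair; the down-group effect wins (801 vs 762 kJ/mol).
As > B: the two effects oppose for this pair; the across-period effect wins (947 vs 801 kJ/mol).
O > As: both effects reinforce here, so O is clearly the higher of the two.
N > O: this pair runs against the simple trend — see the exception note.
Note the exception: N has a higher first ionization energy than O, contrary to the simple trend — pairing an electron in O's 2p⁴ costs repulsion energy, so O ionizes more easily than half-filled N (2p³).
For reference (kJ/mol): B 801, N 1402, O 1314, Ca 590, Ge 762, As 947.
So from highest to lowest: N > O > As > B > Ge > Ca.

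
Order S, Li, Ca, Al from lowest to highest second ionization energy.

Ca, Al, S, Li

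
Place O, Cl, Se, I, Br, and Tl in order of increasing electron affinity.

Tl, O, Se, I, Br, Cl

Adding an electron releases more energy for atoms nearer the top right (short of the noble gases).
Here both period and group differ, so the two effects have to be weighed against each other.
O > Tl: relative to Tl, both the across-period and down-group shifts push O's electron affinity up.
Se > O: this pair runs against the simple trend — see the exception note.
I > Se: the two effects oppose for this pair; the across-period effect wins (295 vs 195 kJ/mol).
Br > I: they share group 17; the group trend gives Br the larger value.
Cl > Br: they share group 17; the group trend gives Cl the larger value.
Note the exception: Se has a higher electron affinity than O, contrary to the simple trend — O's compact 2p subshell gives strong electron–electron repulsion on the added electron.
For reference (kJ/mol): O 141, Cl 349, Se 195, Br 325, I 295, Tl 19.
So from lowest to highest: Tl < O < Se < I < Br < Cl.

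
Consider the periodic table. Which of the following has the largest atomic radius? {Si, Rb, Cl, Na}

Rb

Na is in period 3, group 1; Si is in period 3, group 14; Cl is in period 3, group 17; Rb is in period 5, group 1.
Moving right in a period, electrons are added to the same shell under a stronger nuclear pull, so atoms get smaller; moving down, a new shell is opened and atoms get larger.
These span different periods and groups, so the two trends combine.
Si > Cl: Si lies to the left of Cl in period 3, so the across-period effect alone puts Si larger.
Na > Si: Na lies to the left of Si in period 3, so the across-period effect alone puts Na larger.
Rb > Na: they share group 1; the group trend gives Rb the larger value.
For reference (pm): Na 155, Si 116, Cl 99, Rb 210.
The largest atomic radius among these belongs to Rb.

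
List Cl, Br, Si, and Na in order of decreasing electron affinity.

Na is in period 3, group 1; Si is in period 3, group 14; Cl is in period 3, group 17; Br is in period 4, group 17.
Adding an electron releases more energy for atoms nearer the top right (short of the noble gases).
Neither a single period nor a single group — weigh both effects.
Si > Na: both are in period 3; the period trend gives Si the larger value.
Br > Si: the two effects oppose for this pair; the across-period effect wins (325 vs 134 kJ/mol).
Cl > Br: they share group 17; the group trend gives Cl the larger value.
Tabulated electron affinity (kJ/mol): Na 53, Si 134, Cl 349, Br 325.
So from highest to lowest: Cl > Br > Si > Na.

Cl, Br, Si, Na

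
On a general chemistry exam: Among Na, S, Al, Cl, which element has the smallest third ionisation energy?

IE_3 is the cost of taking one more electron from the +2 cation: Na²⁺ is already 1 electron into the core; S²⁺ still has 4 valence electrons; Al²⁺ still has 1 valence electron; Cl²⁺ still has 5 valence electrons.
Core electrons are held far more tightly than valence electrons, so Na tops the IE_3 order.
Valence configurations: S²⁺ [Ne]3s²3p², Al²⁺ [Ne]3s¹, Cl²⁺ [Ne]3s²3p³.
Approximate IE_3 values (kJ/mol): Na 6910, S 3357, Al 2745, Cl 3822.
Putting it together, IE_3: Al < S < Cl < Na.

Al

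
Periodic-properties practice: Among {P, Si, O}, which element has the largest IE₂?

O

IE_2 is the cost of taking one more electron from the +1 cation: P⁺ still has 4 valence electrons; Si⁺ still has 3 valence electrons; O⁺ still has 5 valence electrons.
All are still removing valence electrons, so compare the +1 ions as you would atoms: IE_2 generally rises across a period (higher Z_eff) and falls down a group (larger shell), subject to the usual subshell exceptions.
Valence configurations: P⁺ [Ne]3s²3p², Si⁺ [Ne]3s²3p¹, O⁺ [He]2s²2p³.
Approximate IE_2 values (kJ/mol): P 1907, Si 1577, O 3388.
Overall IE_2 order: Si < P < O.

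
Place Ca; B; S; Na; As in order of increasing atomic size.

B is in period 2, group 13; Na is in period 3, group 1; S is in period 3, group 16; Ca is in period 4, group 2; As is in period 4, group 15.
Across a period the added protons contract the valence shell; down a group each new principal shell makes the atom larger.
Neither a single period nor a single group — weigh both effects.
S > B: period and group pull opposite ways; the down-group shift dominates (103 vs 85 pm).
As > S: both effects reinforce here, so As is clearly the larger of the two.
Na > As: period and group pull opposite ways; the across-period shift dominates (155 vs 121 pm).
Ca > Na: period and group pull opposite ways; the down-group shift dominates (171 vs 155 pm).
Approximate values (pm): B 85, Na 155, S 103, Ca 171, As 121.
So from smallest to largest: B < S < As < Na < Ca.

B < S < As < Na < Ca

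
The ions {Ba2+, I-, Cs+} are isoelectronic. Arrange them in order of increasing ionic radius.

All of these have 54 electrons, so size is governed by nuclear charge alone: the more protons, the stronger the pull on the same electron cloud, and the smaller the ion.
Nuclear charges: Ba2+ (Z=56), Cs+ (Z=55), I- (Z=53).
Smallest to largest: Ba2+ < Cs+ < I-.

Ba2+, Cs+, I-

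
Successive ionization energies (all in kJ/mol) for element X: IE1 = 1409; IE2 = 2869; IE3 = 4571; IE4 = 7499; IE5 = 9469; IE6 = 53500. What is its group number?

Look for the largest jump between consecutive ionization energies: IE6/IE5 ≈ 5.7, far larger than any earlier ratio.
That jump marks the point where a core electron is being removed. So the atom has 5 valence electrons.
A main-group element with 5 valence electrons is in group 15.

Group 15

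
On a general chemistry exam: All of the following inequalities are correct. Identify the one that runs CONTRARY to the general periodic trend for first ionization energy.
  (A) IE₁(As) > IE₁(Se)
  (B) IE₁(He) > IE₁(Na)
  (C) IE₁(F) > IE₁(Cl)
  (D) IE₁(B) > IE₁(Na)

(A)

The general trend: first ionization energy increases across a period and decreases down a group.
(A) As (period 4, group 15) vs Se (period 4, group 16): the stated order contradicts the simple trend.
(B) He (period 1, group 18) vs Na (period 3, group 1): the stated order agrees with the simple trend.
(C) F (period 2, group 17) vs Cl (period 3, group 17): the stated order agrees with the simple trend.
(D) B (period 2, group 13) vs Na (period 3, group 1): the stated order agrees with the simple trend.
The exception is (A): Se (4p⁴) ionizes more easily than half-filled As (4p³).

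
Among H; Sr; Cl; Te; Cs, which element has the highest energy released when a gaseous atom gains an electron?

Cl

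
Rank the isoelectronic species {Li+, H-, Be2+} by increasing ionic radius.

Be2+ < Li+ < H-

All of these have 2 electrons, so size is governed by nuclear charge alone: the more protons, the stronger the pull on the same electron cloud, and the smaller the ion.
Nuclear charges: Be2+ (Z=4), Li+ (Z=3), H- (Z=1).
Smallest to largest: Be2+ < Li+ < H-.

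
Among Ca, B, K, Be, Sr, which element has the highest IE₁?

Be

Be is in period 2, group 2; B is in period 2, group 13; K is in period 4, group 1; Ca is in period 4, group 2; Sr is in period 5, group 2.
First ionization energy rises across a period (greater Z_eff holds electrons more tightly) and falls down a group (valence electrons are farther from the nucleus).
These span different periods and groups, so the two trends combine.
Sr > K: period and group pull opposite ways; the across-period shift dominates (550 vs 419 kJ/mol).
Ca > Sr: they share group 2; the group trend gives Ca the larger value.
B > Ca: relative to Ca, both the across-period and down-group shifts push B's first ionization energy up.
Be > B: this pair runs against the simple trend — see the exception note.
Note the exception: Be has a higher first ionization energy than B, contrary to the simple trend — removing B's lone 2p electron is easier than breaking Be's filled 2s².
Approximate values (kJ/mol): Be 900, B 801, K 419, Ca 590, Sr 550.
The highest IE₁ among these belongs to Be.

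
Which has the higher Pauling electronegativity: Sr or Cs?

Sr

Sr is in period 5, group 2; Cs is in period 6, group 1.
Electronegativity increases across a period and decreases down a group, tracking effective nuclear charge and atomic size.
These span different periods and groups, so the two trends combine.
Sr > Cs: both effects reinforce here, so Sr is clearly the higher of the two.
For reference (Pauling): Sr 0.95, Cs 0.79.
So Sr has the higher Pauling electronegativity (Sr > Cs).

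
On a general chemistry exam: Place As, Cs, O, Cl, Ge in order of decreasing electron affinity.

O is in period 2, group 16; Cl is in period 3, group 17; Ge is in period 4, group 14; As is in period 4, group 15; Cs is in period 6, group 1.
Adding an electron releases more energy for atoms nearer the top right (short of the noble gases).
Neither a single period nor a single group — weigh both effects.
As > Cs: relative to Cs, both the across-period and down-group shifts push As's electron affinity up.
Ge > As: this pair runs against the simple trend — see the exception note.
O > Ge: relative to Ge, both the across-period and down-group shifts push O's electron affinity up.
Cl > O: period and group pull opposite ways; the across-period shift dominates (349 vs 141 kJ/mol).
Note the exception: Ge has a higher electron affinity than As, contrary to the simple trend — adding an electron to As's half-filled 4p³ is unfavourable, so Ge (4p²) has the more exothermic EA.
Tabulated electron affinity (kJ/mol): O 141, Cl 349, Ge 119, As 78, Cs 46.
So from highest to lowest: Cl > O > Ge > As > Cs.

Cl > O > Ge > As > Cs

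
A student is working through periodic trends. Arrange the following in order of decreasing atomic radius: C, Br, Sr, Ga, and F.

Sr, Ga, Br, C, F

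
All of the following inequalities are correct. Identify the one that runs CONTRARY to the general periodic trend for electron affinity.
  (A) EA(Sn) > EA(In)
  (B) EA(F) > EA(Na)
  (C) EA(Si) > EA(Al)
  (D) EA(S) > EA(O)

(D)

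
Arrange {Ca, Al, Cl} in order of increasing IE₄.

Cl < Ca < Al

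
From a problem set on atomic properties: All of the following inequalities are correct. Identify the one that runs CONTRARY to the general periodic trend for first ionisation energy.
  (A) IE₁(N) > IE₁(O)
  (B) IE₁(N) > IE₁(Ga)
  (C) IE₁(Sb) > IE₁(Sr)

(A)

The general trend: first ionisation energy increases across a period and decreases down a group.
(A) N (period 2, group 15) vs O (period 2, group 16): the stated order contradicts the simple trend.
(B) N (period 2, group 15) vs Ga (period 4, group 13): the stated order agrees with the simple trend.
(C) Sb (period 5, group 15) vs Sr (period 5, group 2): the stated order agrees with the simple trend.
The exception is (A): pairing an electron in O's 2p⁴ costs repulsion energy, so O ionizes more easily than half-filled N (2p³).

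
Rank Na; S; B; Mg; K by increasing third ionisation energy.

S < B < K < Na < Mg

Consider each +2 ion: Na²⁺ is already 1 electron into the core; S²⁺ still has 4 valence electrons; B²⁺ still has 1 valence electron; Mg²⁺ is the bare [Ne] core; K²⁺ is already 1 electron into the core.
Pulling an electron out of a noble-gas core costs far more than removing a remaining valence electron, so K, Na and Mg sit at the high end of IE_3.
Valence configurations: S²⁺ [Ne]3s²3p², B²⁺ [He]2s¹.
Tabulated IE_3 (kJ/mol): Na 6910, S 3357, B 3660, Mg 7733, K 4420.
Overall IE_3 order: S < B < K < Na < Mg.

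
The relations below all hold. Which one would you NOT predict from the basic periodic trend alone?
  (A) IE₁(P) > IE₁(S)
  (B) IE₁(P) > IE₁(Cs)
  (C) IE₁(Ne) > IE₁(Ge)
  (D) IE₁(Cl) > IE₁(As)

The general trend: first ionization energy increases across a period and decreases down a group.
(A) P (period 3, group 15) vs S (period 3, group 16): the stated order contradicts the simple trend.
(B) P (period 3, group 15) vs Cs (period 6, group 1): the stated order agrees with the simple trend.
(C) Ne (period 2, group 18) vs Ge (period 4, group 14): the stated order agrees with the simple trend.
(D) Cl (period 3, group 17) vs As (period 4, group 15): the stated order agrees with the simple trend.
The exception is (A): S (3p⁴) ionizes more easily than half-filled P (3p³) because the paired 3p electron in S is pushed out by e⁻–e⁻ repulsion.

(A)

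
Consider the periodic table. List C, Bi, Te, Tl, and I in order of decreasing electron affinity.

Adding an electron releases more energy for atoms nearer the top right (short of the noble gases).
Here both period and group differ, so the two effects have to be weighed against each other.
Bi > Tl: both are in period 6; the period trend gives Bi the larger value.
C > Bi: the two effects oppose for this pair; the down-group effect wins (122 vs 91 kJ/mol).
Te > C: period and group pull opposite ways; the across-period shift dominates (190 vs 122 kJ/mol).
I > Te: I lies to the right of Te in period 5, so the across-period effect alone puts I higher.
For reference (kJ/mol): C 122, Te 190, I 295, Tl 19, Bi 91.
So from highest to lowest: I > Te > C > Bi > Tl.

I > Te > C > Bi > Tl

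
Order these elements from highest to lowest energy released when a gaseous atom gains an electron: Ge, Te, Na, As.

EA tends to increase across a period and decrease down a group, though the pattern is less regular than for IE or radius.
Here both period and group differ, so the two effects have to be weighed against each other.
As > Na: the two effects oppose for this pair; the across-period effect wins (78 vs 53 kJ/mol).
Ge > As: this pair runs against the simple trend — see the exception note.
Te > Ge: period and group pull opposite ways; the across-period shift dominates (190 vs 119 kJ/mol).
Note the exception: Ge has a higher electron affinity than As, contrary to the simple trend — adding an electron to As's half-filled 4p³ is unfavourable, so Ge (4p²) has the more exothermic EA.
Approximate values (kJ/mol): Na 53, Ge 119, As 78, Te 190.
So from highest to lowest: Te > Ge > As > Na.

Te, Ge, As, Na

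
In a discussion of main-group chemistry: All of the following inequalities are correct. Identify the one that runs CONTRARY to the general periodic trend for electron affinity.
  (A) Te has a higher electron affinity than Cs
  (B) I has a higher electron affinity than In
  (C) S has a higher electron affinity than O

(C)

The general trend: electron affinity increases across a period and decreases down a group.
(A) Te (period 5, group 16) vs Cs (period 6, group 1): the stated order agrees with the simple trend.
(B) I (period 5, group 17) vs In (period 5, group 13): the stated order agrees with the simple trend.
(C) S (period 3, group 16) vs O (period 2, group 16): the stated order contradicts the simple trend.
The exception is (C): the compact 2p subshell of O repels the added electron more than S's larger 3p does.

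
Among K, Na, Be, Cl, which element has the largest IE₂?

IE_2 is the cost of taking one more electron from the +1 cation: K⁺ is the bare [Ar] core; Na⁺ is the bare [Ne] core; Be⁺ still has 1 valence electron; Cl⁺ still has 6 valence electrons.
Breaking into a closed-shell core is much more expensive than removing a leftover valence electron — K and Na have the largest IE_2 here.
Valence configurations: Be⁺ [He]2s¹, Cl⁺ [Ne]3s²3p⁴.
Tabulated IE_2 (kJ/mol): K 3052, Na 4562, Be 1757, Cl 2298.
Overall IE_2 order: Be < Cl < K < Na.

Na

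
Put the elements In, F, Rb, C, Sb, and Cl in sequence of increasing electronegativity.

C is in period 2, group 14; F is in period 2, group 17; Cl is in period 3, group 17; Rb is in period 5, group 1; In is in period 5, group 13; Sb is in period 5, group 15.
Atoms toward the upper right of the periodic table pull bonding electrons most strongly.
Neither a single period nor a single group — weigh both effects.
In > Rb: In lies to the right of Rb in period 5, so the across-period effect alone puts In higher.
Sb > In: both are in period 5; the period trend gives Sb the larger value.
C > Sb: period and group pull opposite ways; the down-group shift dominates (2.55 vs 2.05).
Cl > C: the two effects oppose for this pair; the across-period effect wins (3.16 vs 2.55).
F > Cl: F sits above Cl in group 17, so the down-group effect alone puts F higher.
Tabulated electronegativity (Pauling): C 2.55, F 3.98, Cl 3.16, Rb 0.82, In 1.78, Sb 2.05.
So from lowest to highest: Rb < In < Sb < C < Cl < F.

Rb < In < Sb < C < Cl < F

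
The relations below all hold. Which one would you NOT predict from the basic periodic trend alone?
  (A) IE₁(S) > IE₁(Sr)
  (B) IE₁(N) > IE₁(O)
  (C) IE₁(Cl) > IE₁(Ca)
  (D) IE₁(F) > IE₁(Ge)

The general trend: IE₁ increases across a period and decreases down a group.
(A) S (period 3, group 16) vs Sr (period 5, group 2): the stated order agrees with the simple trend.
(B) N (period 2, group 15) vs O (period 2, group 16): the stated order contradicts the simple trend.
(C) Cl (period 3, group 17) vs Ca (period 4, group 2): the stated order agrees with the simple trend.
(D) F (period 2, group 17) vs Ge (period 4, group 14): the stated order agrees with the simple trend.
The exception is (B): pairing an electron in O's 2p⁴ costs repulsion energy, so O ionizes more easily than half-filled N (2p³).

(B)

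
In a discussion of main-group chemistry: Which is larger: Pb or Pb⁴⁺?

Pb

Forming Pb⁴⁺ removes 4 electrons from Pb. Fewer electrons for the same nuclear charge means less shielding and a higher Z_eff on the remaining electrons.
A cation is smaller than its parent atom: Pb⁴⁺ < Pb.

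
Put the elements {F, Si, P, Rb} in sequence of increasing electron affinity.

Rb < P < Si < F

EA tends to increase across a period and decrease down a group, though the pattern is less regular than for IE or radius.
These span different periods and groups, so the two trends combine.
P > Rb: both effects reinforce here, so P is clearly the higher of the two.
Si > P: this pair runs against the simple trend — see the exception note.
F > Si: both effects reinforce here, so F is clearly the higher of the two.
Note the exception: Si has a higher electron affinity than P, contrary to the simple trend — adding an electron to P's half-filled 3p³ is unfavourable, so Si (3p²) has the more exothermic EA.
For reference (kJ/mol): F 328, Si 134, P 72, Rb 47.
So from lowest to highest: Rb < P < Si < F.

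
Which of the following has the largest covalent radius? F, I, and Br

I

F is in period 2, group 17; Br is in period 4, group 17; I is in period 5, group 17.
Moving right in a period, electrons are added to the same shell under a stronger nuclear pull, so atoms get smaller; moving down, a new shell is opened and atoms get larger.
All are in group 17, so atomic radius increases down the group.
The largest covalent radius among these belongs to I.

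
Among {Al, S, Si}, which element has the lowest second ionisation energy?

Si

Consider each +1 ion: Al⁺ still has 2 valence electrons; S⁺ still has 5 valence electrons; Si⁺ still has 3 valence electrons.
All are still removing valence electrons, so compare the +1 ions as you would atoms: IE_2 generally rises across a period (higher Z_eff) and falls down a group (larger shell), subject to the usual subshell exceptions.
Valence configurations: Al⁺ [Ne]3s², S⁺ [Ne]3s²3p³, Si⁺ [Ne]3s²3p¹.
Si⁺ loses a lone 3p electron whereas Al⁺ must break into a filled 3s² pair, so IE_2(Al) > IE_2(Si) even though Si has the higher nuclear charge.
Approximate IE_2 values (kJ/mol): Al 1817, S 2252, Si 1577.
Overall IE_2 order: Si < Al < S.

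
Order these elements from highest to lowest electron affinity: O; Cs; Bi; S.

S > O > Bi > Cs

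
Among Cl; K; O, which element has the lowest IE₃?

Cl

After 2 electrons have been removed, what remains? Cl²⁺ still has 5 valence electrons; K²⁺ is already 1 electron into the core; O²⁺ still has 4 valence electrons.
Usually core removal costs more than valence removal, but here the competition is close: a tightly held n=2 valence electron can cost more to remove than an n=3 core electron, so the actual values have to decide it.
Valence configurations: Cl²⁺ [Ne]3s²3p³, O²⁺ [He]2s²2p².
The numbers (kJ/mol): Cl 3822, K 4420, O 5300.
Putting it together, IE_3: Cl < K < O.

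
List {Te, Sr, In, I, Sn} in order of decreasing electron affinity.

Sr is in period 5, group 2; In is in period 5, group 13; Sn is in period 5, group 14; Te is in period 5, group 16; I is in period 5, group 17.
Adding an electron releases more energy for atoms nearer the top right (short of the noble gases).
All lie in period 5, so electron affinity increases left to right.
So from highest to lowest: I > Te > Sn > In > Sr.

I, Te, Sn, In, Sr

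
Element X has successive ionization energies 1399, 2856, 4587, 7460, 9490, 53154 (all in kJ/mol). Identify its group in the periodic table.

Group 15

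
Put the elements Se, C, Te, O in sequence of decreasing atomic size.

Te > Se > C > O

C is in period 2, group 14; O is in period 2, group 16; Se is in period 4, group 16; Te is in period 5, group 16.
Across a period the added protons contract the valence shell; down a group each new principal shell makes the atom larger.
Here both period and group differ, so the two effects have to be weighed against each other.
C > O: both are in period 2; the period trend gives C the larger value.
Se > C: period and group pull opposite ways; the down-group shift dominates (116 vs 75 pm).
Te > Se: Te sits below Se in group 16, so the down-group effect alone puts Te larger.
Tabulated atomic radius (pm): C 75, O 63, Se 116, Te 136.
So from largest to smallest: Te > Se > C > O.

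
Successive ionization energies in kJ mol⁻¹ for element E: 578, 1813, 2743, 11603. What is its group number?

Group 13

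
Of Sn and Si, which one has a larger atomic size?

Sn

Si is in period 3, group 14; Sn is in period 5, group 14.
Moving right in a period, electrons are added to the same shell under a stronger nuclear pull, so atoms get smaller; moving down, a new shell is opened and atoms get larger.
All are in group 14, so atomic radius increases down the group.
So Sn has the larger atomic size (Sn > Si).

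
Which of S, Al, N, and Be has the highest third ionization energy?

IE_3 is the cost of taking one more electron from the +2 cation: S²⁺ still has 4 valence electrons; Al²⁺ still has 1 valence electron; N²⁺ still has 3 valence electrons; Be²⁺ is the bare [He] core.
Pulling an electron out of a noble-gas core costs far more than removing a remaining valence electron, so Be sits at the high end of IE_3.
Valence configurations: S²⁺ [Ne]3s²3p², Al²⁺ [Ne]3s¹, N²⁺ [He]2s²2p¹.
Approximate IE_3 values (kJ/mol): S 3357, Al 2745, N 4578, Be 14849.
So the third ionization energies run Al < S < N < Be.

Be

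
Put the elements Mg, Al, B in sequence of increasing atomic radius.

B < Al < Mg

B is in period 2, group 13; Mg is in period 3, group 2; Al is in period 3, group 13.
Radius decreases left→right (rising Z_eff, same n) and increases top→bottom (higher n).
These span different periods and groups, so the two trends combine.
Al > B: they share group 13; the group trend gives Al the larger value.
Mg > Al: both are in period 3; the period trend gives Mg the larger value.
For reference (pm): B 85, Mg 139, Al 126.
So from smallest to largest: B < Al < Mg.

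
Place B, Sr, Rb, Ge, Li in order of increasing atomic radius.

B < Ge < Li < Sr < Rb

Moving right in a period, electrons are added to the same shell under a stronger nuclear pull, so atoms get smaller; moving down, a new shell is opened and atoms get larger.
Neither a single period nor a single group — weigh both effects.
Ge > B: period and group pull opposite ways; the down-group shift dominates (121 vs 85 pm).
Li > Ge: period and group pull opposite ways; the across-period shift dominates (133 vs 121 pm).
Sr > Li: the two effects oppose for this pair; the down-group effect wins (185 vs 133 pm).
Rb > Sr: Rb lies to the left of Sr in period 5, so the across-period effect alone puts Rb larger.
For reference (pm): Li 133, B 85, Ge 121, Rb 210, Sr 185.
So from smallest to largest: B < Ge < Li < Sr < Rb.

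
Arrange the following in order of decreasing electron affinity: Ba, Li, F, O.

F, O, Li, Ba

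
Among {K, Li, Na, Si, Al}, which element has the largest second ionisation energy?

Li

IE_2 is the cost of taking one more electron from the +1 cation: K⁺ is the bare [Ar] core; Li⁺ is the bare [He] core; Na⁺ is the bare [Ne] core; Si⁺ still has 3 valence electrons; Al⁺ still has 2 valence electrons.
Breaking into a closed-shell core is much more expensive than removing a leftover valence electron — K, Na and Li have the largest IE_2 here.
Valence configurations: Si⁺ [Ne]3s²3p¹, Al⁺ [Ne]3s².
Si⁺ loses a lone 3p electron whereas Al⁺ must break into a filled 3s² pair, so IE_2(Al) > IE_2(Si) even though Si has the higher nuclear charge.
Approximate IE_2 values (kJ/mol): K 3052, Li 7298, Na 4562, Si 1577, Al 1817.
So the second ionization energies run Si < Al < K < Na < Li.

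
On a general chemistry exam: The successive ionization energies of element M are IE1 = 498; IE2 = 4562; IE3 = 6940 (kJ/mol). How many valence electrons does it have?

Look for the largest jump between consecutive ionization energies: IE2/IE1 ≈ 9.2, far larger than any earlier ratio.
That jump marks the point where a core electron is being removed. So the atom has 1 valence electron.

1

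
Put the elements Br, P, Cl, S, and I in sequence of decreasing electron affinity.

Cl, Br, I, S, P

Atoms with high Z_eff and room in the valence shell (especially the halogens) have the most exothermic electron affinities.
These span different periods and groups, so the two trends combine.
S > P: both are in period 3; the period trend gives S the larger value.
I > S: period and group pull opposite ways; the across-period shift dominates (295 vs 200 kJ/mol).
Br > I: they share group 17; the group trend gives Br the larger value.
Cl > Br: Cl sits above Br in group 17, so the down-group effect alone puts Cl higher.
Approximate values (kJ/mol): P 72, S 200, Cl 349, Br 325, I 295.
So from highest to lowest: Cl > Br > I > S > P.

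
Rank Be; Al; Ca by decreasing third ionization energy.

IE_3 is the cost of taking one more electron from the +2 cation: Be²⁺ is the bare [He] core; Al²⁺ still has 1 valence electron; Ca²⁺ is the bare [Ar] core.
Breaking into a closed-shell core is much more expensive than removing a leftover valence electron — Ca and Be have the largest IE_3 here.
Approximate IE_3 values (kJ/mol): Be 14849, Al 2745, Ca 4912.
Overall IE_3 order: Al < Ca < Be.

Be, Ca, Al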